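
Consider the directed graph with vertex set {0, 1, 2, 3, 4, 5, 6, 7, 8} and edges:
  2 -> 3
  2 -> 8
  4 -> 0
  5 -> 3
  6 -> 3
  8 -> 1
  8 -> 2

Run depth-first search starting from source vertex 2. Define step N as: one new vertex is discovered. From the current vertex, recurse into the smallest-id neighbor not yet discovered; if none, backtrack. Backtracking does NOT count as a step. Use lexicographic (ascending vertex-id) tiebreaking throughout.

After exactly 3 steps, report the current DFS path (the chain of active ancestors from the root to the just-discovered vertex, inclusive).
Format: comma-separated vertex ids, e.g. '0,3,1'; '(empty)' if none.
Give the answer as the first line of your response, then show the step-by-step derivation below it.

2,8

step 1: discover 2; path=2; order=2
step 2: discover 3; path=2>3; order=2,3
step 3: discover 8; path=2>8; order=2,3,8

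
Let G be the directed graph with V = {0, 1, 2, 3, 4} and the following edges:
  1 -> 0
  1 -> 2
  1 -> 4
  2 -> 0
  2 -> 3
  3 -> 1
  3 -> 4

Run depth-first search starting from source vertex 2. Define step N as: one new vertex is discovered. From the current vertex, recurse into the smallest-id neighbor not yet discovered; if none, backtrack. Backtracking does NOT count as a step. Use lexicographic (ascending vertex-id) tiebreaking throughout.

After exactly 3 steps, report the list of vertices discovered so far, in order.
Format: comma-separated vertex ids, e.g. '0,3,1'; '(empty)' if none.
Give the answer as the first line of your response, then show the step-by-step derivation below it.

2,0,3

step 1: discover 2; path=2; order=2
step 2: discover 0; path=2>0; order=2,0
step 3: discover 3; path=2>3; order=2,0,3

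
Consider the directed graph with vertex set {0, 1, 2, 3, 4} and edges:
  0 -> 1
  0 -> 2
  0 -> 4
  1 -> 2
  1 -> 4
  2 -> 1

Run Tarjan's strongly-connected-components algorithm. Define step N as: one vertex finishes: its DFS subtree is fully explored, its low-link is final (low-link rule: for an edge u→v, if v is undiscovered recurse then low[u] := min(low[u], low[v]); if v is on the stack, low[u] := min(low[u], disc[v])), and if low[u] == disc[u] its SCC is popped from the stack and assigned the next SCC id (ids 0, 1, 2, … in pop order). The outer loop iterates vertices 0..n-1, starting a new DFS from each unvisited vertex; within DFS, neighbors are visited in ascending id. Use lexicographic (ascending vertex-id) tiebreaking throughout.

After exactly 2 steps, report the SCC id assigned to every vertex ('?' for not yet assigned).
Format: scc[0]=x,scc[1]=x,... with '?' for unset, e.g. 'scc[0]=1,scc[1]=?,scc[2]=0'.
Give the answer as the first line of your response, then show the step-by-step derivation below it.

scc[0]=?,scc[1]=?,scc[2]=?,scc[3]=?,scc[4]=0

step 1: low=(low[0]=0,low[1]=1,low[2]=1,low[3]=?,low[4]=?); scc=(scc[0]=?,scc[1]=?,scc[2]=?,scc[3]=?,scc[4]=?)
step 2: low=(low[0]=0,low[1]=1,low[2]=1,low[3]=?,low[4]=3); scc=(scc[0]=?,scc[1]=?,scc[2]=?,scc[3]=?,scc[4]=0)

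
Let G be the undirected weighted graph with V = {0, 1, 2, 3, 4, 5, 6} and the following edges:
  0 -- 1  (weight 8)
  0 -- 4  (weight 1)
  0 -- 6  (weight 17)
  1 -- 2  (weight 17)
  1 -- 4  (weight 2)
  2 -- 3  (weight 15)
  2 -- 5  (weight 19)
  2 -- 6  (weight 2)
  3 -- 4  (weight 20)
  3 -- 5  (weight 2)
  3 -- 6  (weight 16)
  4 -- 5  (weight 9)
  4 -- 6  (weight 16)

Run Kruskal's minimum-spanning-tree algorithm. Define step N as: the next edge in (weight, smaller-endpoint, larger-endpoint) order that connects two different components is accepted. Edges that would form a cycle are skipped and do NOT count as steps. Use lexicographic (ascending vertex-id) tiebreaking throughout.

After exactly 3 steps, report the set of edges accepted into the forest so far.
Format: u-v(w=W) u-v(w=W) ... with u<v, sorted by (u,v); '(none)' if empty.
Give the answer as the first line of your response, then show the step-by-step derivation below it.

0-4(w=1) 1-4(w=2) 2-6(w=2)

step 1: add edge 0-4 (w=1); MST = {0-4(w=1)}
step 2: add edge 1-4 (w=2); MST = {0-4(w=1) 1-4(w=2)}
step 3: add edge 2-6 (w=2); MST = {0-4(w=1) 1-4(w=2) 2-6(w=2)}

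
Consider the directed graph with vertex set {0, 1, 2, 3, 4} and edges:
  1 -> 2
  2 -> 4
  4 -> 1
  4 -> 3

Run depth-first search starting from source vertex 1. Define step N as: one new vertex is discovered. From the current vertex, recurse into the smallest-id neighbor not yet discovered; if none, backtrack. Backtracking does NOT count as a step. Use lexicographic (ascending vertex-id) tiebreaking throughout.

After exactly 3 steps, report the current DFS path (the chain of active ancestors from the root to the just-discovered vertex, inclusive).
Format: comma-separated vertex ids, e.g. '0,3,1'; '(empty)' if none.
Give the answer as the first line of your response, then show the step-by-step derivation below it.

1,2,4

step 1: discover 1; path=1; order=1
step 2: discover 2; path=1>2; order=1,2
step 3: discover 4; path=1>2>4; order=1,2,4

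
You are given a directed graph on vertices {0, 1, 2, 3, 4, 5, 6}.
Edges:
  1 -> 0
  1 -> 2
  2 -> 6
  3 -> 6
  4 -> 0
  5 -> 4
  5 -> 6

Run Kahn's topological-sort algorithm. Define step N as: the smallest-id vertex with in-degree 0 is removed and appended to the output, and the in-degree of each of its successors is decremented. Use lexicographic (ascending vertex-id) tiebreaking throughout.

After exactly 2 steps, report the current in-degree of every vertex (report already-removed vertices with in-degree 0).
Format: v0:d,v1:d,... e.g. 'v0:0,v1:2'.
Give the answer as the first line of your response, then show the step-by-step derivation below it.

v0:1,v1:0,v2:0,v3:0,v4:1,v5:0,v6:2

step 1: output 1; order=[1]; indeg=(1,0,0,0,1,0,3)
step 2: output 2; order=[1,2]; indeg=(1,0,0,0,1,0,2)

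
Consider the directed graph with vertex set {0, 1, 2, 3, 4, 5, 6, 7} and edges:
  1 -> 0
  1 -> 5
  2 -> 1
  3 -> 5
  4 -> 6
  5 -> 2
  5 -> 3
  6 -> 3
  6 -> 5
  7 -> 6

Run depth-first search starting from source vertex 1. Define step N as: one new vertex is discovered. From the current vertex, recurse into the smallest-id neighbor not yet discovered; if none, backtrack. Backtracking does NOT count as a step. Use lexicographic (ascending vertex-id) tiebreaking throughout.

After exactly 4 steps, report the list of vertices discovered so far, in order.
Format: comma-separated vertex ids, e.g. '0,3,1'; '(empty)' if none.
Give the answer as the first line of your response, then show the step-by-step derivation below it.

1,0,5,2

step 1: discover 1; path=1; order=1
step 2: discover 0; path=1>0; order=1,0
step 3: discover 5; path=1>5; order=1,0,5
step 4: discover 2; path=1>5>2; order=1,0,5,2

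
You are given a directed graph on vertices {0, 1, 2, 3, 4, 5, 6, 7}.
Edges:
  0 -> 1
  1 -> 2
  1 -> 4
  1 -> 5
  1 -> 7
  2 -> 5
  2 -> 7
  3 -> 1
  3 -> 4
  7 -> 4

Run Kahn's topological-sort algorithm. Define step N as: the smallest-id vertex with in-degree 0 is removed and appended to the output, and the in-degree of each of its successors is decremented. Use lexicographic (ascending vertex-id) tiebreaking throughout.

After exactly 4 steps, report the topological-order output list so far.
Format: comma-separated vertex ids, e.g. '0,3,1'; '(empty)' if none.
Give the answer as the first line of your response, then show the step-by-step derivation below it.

0,3,1,2

step 1: output 0; order=[0]; indeg=(0,1,1,0,3,2,0,2)
step 2: output 3; order=[0,3]; indeg=(0,0,1,0,2,2,0,2)
step 3: output 1; order=[0,3,1]; indeg=(0,0,0,0,1,1,0,1)
step 4: output 2; order=[0,3,1,2]; indeg=(0,0,0,0,1,0,0,0)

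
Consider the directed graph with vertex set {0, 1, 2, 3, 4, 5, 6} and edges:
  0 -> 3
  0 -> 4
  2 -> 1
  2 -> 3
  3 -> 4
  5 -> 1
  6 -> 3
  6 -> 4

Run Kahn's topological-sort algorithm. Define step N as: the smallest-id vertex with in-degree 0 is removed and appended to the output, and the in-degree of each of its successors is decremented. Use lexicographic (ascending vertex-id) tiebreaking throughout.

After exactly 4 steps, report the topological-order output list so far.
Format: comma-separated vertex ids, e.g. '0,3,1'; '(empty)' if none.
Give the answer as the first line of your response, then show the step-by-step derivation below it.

0,2,5,1

step 1: output 0; order=[0]; indeg=(0,2,0,2,2,0,0)
step 2: output 2; order=[0,2]; indeg=(0,1,0,1,2,0,0)
step 3: output 5; order=[0,2,5]; indeg=(0,0,0,1,2,0,0)
step 4: output 1; order=[0,2,5,1]; indeg=(0,0,0,1,2,0,0)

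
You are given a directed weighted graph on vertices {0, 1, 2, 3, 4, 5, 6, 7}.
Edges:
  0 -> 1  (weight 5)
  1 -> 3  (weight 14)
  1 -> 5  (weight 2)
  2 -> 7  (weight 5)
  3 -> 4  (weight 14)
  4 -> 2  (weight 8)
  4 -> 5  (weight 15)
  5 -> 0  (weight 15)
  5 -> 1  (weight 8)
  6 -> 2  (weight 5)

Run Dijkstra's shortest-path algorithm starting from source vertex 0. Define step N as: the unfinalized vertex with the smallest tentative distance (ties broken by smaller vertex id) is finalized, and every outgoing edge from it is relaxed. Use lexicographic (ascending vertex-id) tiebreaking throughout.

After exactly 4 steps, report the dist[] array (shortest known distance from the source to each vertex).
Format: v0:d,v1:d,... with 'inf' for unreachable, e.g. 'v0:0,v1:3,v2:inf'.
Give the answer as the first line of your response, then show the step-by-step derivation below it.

v0:0,v1:5,v2:inf,v3:19,v4:33,v5:7,v6:inf,v7:inf

step 1: dist = v0:0,v1:5,v2:inf,v3:inf,v4:inf,v5:inf,v6:inf,v7:inf
step 2: dist = v0:0,v1:5,v2:inf,v3:19,v4:inf,v5:7,v6:inf,v7:inf
step 3: dist = v0:0,v1:5,v2:inf,v3:19,v4:inf,v5:7,v6:inf,v7:inf
step 4: dist = v0:0,v1:5,v2:inf,v3:19,v4:33,v5:7,v6:inf,v7:inf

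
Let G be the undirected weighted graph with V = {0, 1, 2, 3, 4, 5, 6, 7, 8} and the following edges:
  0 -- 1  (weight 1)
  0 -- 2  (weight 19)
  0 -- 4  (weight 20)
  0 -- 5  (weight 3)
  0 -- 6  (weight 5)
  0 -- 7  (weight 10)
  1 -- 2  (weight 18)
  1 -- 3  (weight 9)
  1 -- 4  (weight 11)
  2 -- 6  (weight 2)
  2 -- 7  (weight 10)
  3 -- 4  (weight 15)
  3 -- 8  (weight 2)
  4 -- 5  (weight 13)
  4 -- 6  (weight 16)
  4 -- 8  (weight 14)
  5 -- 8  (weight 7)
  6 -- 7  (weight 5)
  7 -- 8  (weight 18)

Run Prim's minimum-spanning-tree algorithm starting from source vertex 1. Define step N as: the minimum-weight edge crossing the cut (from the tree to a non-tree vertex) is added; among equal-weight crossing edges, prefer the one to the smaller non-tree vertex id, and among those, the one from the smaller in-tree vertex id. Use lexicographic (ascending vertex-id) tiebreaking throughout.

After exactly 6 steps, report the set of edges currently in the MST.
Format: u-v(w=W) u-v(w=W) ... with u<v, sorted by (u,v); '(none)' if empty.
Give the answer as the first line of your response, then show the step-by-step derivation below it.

0-1(w=1) 0-5(w=3) 0-6(w=5) 2-6(w=2) 5-8(w=7) 6-7(w=5)

step 1: add edge 0-1 (w=1); MST = {0-1(w=1)}
step 2: add edge 0-5 (w=3); MST = {0-1(w=1) 0-5(w=3)}
step 3: add edge 0-6 (w=5); MST = {0-1(w=1) 0-5(w=3) 0-6(w=5)}
step 4: add edge 2-6 (w=2); MST = {0-1(w=1) 0-5(w=3) 0-6(w=5) 2-6(w=2)}
step 5: add edge 6-7 (w=5); MST = {0-1(w=1) 0-5(w=3) 0-6(w=5) 2-6(w=2) 6-7(w=5)}
step 6: add edge 5-8 (w=7); MST = {0-1(w=1) 0-5(w=3) 0-6(w=5) 2-6(w=2) 5-8(w=7) 6-7(w=5)}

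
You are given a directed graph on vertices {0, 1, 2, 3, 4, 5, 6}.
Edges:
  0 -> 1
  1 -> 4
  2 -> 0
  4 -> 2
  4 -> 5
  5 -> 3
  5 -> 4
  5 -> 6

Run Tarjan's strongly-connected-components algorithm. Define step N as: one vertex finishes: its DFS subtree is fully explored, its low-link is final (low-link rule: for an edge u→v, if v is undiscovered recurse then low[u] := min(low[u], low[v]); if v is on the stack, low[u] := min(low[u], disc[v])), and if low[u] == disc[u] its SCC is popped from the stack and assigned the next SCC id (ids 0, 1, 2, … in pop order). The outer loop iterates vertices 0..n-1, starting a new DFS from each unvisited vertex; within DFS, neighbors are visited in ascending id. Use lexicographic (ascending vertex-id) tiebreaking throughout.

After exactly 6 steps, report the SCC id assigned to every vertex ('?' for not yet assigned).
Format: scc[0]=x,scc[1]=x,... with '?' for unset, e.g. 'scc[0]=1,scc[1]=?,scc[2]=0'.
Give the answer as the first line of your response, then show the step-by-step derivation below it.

scc[0]=?,scc[1]=?,scc[2]=?,scc[3]=0,scc[4]=?,scc[5]=?,scc[6]=1

step 1: low=(low[0]=0,low[1]=1,low[2]=0,low[3]=?,low[4]=2,low[5]=?,low[6]=?); scc=(scc[0]=?,scc[1]=?,scc[2]=?,scc[3]=?,scc[4]=?,scc[5]=?,scc[6]=?)
step 2: low=(low[0]=0,low[1]=1,low[2]=0,low[3]=5,low[4]=0,low[5]=4,low[6]=?); scc=(scc[0]=?,scc[1]=?,scc[2]=?,scc[3]=0,scc[4]=?,scc[5]=?,scc[6]=?)
step 3: low=(low[0]=0,low[1]=1,low[2]=0,low[3]=5,low[4]=0,low[5]=2,low[6]=6); scc=(scc[0]=?,scc[1]=?,scc[2]=?,scc[3]=0,scc[4]=?,scc[5]=?,scc[6]=1)
step 4: low=(low[0]=0,low[1]=1,low[2]=0,low[3]=5,low[4]=0,low[5]=2,low[6]=6); scc=(scc[0]=?,scc[1]=?,scc[2]=?,scc[3]=0,scc[4]=?,scc[5]=?,scc[6]=1)
step 5: low=(low[0]=0,low[1]=1,low[2]=0,low[3]=5,low[4]=0,low[5]=2,low[6]=6); scc=(scc[0]=?,scc[1]=?,scc[2]=?,scc[3]=0,scc[4]=?,scc[5]=?,scc[6]=1)
step 6: low=(low[0]=0,low[1]=0,low[2]=0,low[3]=5,low[4]=0,low[5]=2,low[6]=6); scc=(scc[0]=?,scc[1]=?,scc[2]=?,scc[3]=0,scc[4]=?,scc[5]=?,scc[6]=1)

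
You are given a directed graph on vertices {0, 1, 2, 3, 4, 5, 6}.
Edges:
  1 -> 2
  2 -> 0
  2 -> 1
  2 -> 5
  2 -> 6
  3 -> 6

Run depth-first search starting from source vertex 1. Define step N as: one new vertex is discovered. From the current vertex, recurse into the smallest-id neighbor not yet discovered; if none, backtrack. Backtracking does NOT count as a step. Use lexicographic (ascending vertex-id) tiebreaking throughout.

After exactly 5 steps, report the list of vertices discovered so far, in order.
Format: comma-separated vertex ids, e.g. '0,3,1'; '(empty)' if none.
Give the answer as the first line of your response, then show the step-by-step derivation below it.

1,2,0,5,6

step 1: discover 1; path=1; order=1
step 2: discover 2; path=1>2; order=1,2
step 3: discover 0; path=1>2>0; order=1,2,0
step 4: discover 5; path=1>2>5; order=1,2,0,5
step 5: discover 6; path=1>2>6; order=1,2,0,5,6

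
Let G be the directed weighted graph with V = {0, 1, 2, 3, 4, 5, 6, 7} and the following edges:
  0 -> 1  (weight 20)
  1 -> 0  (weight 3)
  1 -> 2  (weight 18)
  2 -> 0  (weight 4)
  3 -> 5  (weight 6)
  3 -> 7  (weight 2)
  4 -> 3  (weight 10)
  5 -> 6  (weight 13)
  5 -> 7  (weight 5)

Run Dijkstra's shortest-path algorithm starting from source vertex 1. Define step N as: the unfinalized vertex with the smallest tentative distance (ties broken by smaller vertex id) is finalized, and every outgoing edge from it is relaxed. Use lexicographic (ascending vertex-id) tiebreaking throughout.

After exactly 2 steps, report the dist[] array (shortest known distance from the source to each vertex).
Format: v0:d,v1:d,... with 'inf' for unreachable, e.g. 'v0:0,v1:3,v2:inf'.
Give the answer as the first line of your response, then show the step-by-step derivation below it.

v0:3,v1:0,v2:18,v3:inf,v4:inf,v5:inf,v6:inf,v7:inf

step 1: dist = v0:3,v1:0,v2:18,v3:inf,v4:inf,v5:inf,v6:inf,v7:inf
step 2: dist = v0:3,v1:0,v2:18,v3:inf,v4:inf,v5:inf,v6:inf,v7:inf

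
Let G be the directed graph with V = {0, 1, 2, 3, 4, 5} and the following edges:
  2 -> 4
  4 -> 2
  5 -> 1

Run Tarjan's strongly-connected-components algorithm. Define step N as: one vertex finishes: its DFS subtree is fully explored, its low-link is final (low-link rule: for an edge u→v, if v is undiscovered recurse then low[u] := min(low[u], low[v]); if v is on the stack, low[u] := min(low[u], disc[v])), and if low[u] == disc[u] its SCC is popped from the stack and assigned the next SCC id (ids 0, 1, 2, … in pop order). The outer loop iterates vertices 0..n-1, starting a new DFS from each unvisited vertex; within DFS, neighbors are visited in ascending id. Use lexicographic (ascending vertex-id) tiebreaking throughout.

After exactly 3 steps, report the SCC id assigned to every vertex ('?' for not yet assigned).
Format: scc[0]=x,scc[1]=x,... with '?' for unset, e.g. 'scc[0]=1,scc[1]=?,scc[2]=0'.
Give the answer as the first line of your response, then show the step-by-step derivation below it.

scc[0]=0,scc[1]=1,scc[2]=?,scc[3]=?,scc[4]=?,scc[5]=?

step 1: low=(low[0]=0,low[1]=?,low[2]=?,low[3]=?,low[4]=?,low[5]=?); scc=(scc[0]=0,scc[1]=?,scc[2]=?,scc[3]=?,scc[4]=?,scc[5]=?)
step 2: low=(low[0]=0,low[1]=1,low[2]=?,low[3]=?,low[4]=?,low[5]=?); scc=(scc[0]=0,scc[1]=1,scc[2]=?,scc[3]=?,scc[4]=?,scc[5]=?)
step 3: low=(low[0]=0,low[1]=1,low[2]=2,low[3]=?,low[4]=2,low[5]=?); scc=(scc[0]=0,scc[1]=1,scc[2]=?,scc[3]=?,scc[4]=?,scc[5]=?)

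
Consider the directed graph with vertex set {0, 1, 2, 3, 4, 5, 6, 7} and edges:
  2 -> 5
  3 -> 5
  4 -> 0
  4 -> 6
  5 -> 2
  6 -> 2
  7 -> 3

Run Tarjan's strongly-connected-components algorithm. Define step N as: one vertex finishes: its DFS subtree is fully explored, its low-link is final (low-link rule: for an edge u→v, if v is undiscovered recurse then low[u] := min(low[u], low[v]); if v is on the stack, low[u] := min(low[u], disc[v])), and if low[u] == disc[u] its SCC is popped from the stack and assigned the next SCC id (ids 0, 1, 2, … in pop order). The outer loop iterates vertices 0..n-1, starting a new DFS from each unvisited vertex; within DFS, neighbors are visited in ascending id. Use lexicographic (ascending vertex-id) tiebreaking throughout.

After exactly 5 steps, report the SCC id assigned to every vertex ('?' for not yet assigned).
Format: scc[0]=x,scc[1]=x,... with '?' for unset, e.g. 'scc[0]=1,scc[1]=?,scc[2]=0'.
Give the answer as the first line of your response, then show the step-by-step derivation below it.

scc[0]=0,scc[1]=1,scc[2]=2,scc[3]=3,scc[4]=?,scc[5]=2,scc[6]=?,scc[7]=?

step 1: low=(low[0]=0,low[1]=?,low[2]=?,low[3]=?,low[4]=?,low[5]=?,low[6]=?,low[7]=?); scc=(scc[0]=0,scc[1]=?,scc[2]=?,scc[3]=?,scc[4]=?,scc[5]=?,scc[6]=?,scc[7]=?)
step 2: low=(low[0]=0,low[1]=1,low[2]=?,low[3]=?,low[4]=?,low[5]=?,low[6]=?,low[7]=?); scc=(scc[0]=0,scc[1]=1,scc[2]=?,scc[3]=?,scc[4]=?,scc[5]=?,scc[6]=?,scc[7]=?)
step 3: low=(low[0]=0,low[1]=1,low[2]=2,low[3]=?,low[4]=?,low[5]=2,low[6]=?,low[7]=?); scc=(scc[0]=0,scc[1]=1,scc[2]=?,scc[3]=?,scc[4]=?,scc[5]=?,scc[6]=?,scc[7]=?)
step 4: low=(low[0]=0,low[1]=1,low[2]=2,low[3]=?,low[4]=?,low[5]=2,low[6]=?,low[7]=?); scc=(scc[0]=0,scc[1]=1,scc[2]=2,scc[3]=?,scc[4]=?,scc[5]=2,scc[6]=?,scc[7]=?)
step 5: low=(low[0]=0,low[1]=1,low[2]=2,low[3]=4,low[4]=?,low[5]=2,low[6]=?,low[7]=?); scc=(scc[0]=0,scc[1]=1,scc[2]=2,scc[3]=3,scc[4]=?,scc[5]=2,scc[6]=?,scc[7]=?)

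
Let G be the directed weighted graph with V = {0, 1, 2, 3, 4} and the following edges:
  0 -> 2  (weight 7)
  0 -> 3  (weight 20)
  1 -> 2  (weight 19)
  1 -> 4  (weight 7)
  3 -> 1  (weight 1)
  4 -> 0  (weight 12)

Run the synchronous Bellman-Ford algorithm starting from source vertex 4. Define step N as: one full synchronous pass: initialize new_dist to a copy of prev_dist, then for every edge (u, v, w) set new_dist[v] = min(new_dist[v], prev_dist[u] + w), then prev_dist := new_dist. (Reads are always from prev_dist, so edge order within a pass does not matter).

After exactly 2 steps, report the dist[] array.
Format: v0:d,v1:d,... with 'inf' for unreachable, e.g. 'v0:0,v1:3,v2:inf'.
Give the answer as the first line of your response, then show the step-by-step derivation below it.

v0:12,v1:inf,v2:19,v3:32,v4:0

step 1: dist = v0:12,v1:inf,v2:inf,v3:inf,v4:0
step 2: dist = v0:12,v1:inf,v2:19,v3:32,v4:0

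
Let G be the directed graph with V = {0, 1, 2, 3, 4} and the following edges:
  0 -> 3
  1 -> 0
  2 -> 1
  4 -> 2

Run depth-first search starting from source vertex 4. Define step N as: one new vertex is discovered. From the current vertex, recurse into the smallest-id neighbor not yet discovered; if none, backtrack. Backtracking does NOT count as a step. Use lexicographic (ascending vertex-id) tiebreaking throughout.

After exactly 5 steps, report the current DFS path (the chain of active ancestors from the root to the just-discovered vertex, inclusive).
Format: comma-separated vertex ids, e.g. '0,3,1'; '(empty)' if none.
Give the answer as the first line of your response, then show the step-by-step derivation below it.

4,2,1,0,3

step 1: discover 4; path=4; order=4
step 2: discover 2; path=4>2; order=4,2
step 3: discover 1; path=4>2>1; order=4,2,1
step 4: discover 0; path=4>2>1>0; order=4,2,1,0
step 5: discover 3; path=4>2>1>0>3; order=4,2,1,0,3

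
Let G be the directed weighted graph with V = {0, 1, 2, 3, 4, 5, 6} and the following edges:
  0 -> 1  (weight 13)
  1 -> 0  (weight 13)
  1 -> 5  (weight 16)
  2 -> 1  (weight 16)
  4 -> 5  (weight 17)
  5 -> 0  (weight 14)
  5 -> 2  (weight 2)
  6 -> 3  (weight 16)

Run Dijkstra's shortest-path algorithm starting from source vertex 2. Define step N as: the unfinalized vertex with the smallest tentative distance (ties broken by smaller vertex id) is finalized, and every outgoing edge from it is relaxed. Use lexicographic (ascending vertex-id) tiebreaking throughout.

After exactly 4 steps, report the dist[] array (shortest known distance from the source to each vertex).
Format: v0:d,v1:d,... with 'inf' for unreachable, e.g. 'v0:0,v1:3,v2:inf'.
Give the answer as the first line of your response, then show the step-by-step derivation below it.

v0:29,v1:16,v2:0,v3:inf,v4:inf,v5:32,v6:inf

step 1: dist = v0:inf,v1:16,v2:0,v3:inf,v4:inf,v5:inf,v6:inf
step 2: dist = v0:29,v1:16,v2:0,v3:inf,v4:inf,v5:32,v6:inf
step 3: dist = v0:29,v1:16,v2:0,v3:inf,v4:inf,v5:32,v6:inf
step 4: dist = v0:29,v1:16,v2:0,v3:inf,v4:inf,v5:32,v6:inf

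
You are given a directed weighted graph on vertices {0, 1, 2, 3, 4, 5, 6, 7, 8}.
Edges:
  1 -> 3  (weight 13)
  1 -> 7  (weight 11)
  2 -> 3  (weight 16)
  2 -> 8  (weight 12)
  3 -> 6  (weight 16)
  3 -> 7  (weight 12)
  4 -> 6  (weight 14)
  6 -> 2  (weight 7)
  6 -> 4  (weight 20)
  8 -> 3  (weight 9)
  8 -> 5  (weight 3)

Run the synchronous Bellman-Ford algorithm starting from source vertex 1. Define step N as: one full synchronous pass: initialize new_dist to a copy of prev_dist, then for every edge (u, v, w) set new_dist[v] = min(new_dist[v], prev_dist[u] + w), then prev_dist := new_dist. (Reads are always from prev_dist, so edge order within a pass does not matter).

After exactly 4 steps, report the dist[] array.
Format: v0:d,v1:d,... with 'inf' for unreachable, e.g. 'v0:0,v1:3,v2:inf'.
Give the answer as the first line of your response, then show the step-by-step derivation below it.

v0:inf,v1:0,v2:36,v3:13,v4:49,v5:inf,v6:29,v7:11,v8:48

step 1: dist = v0:inf,v1:0,v2:inf,v3:13,v4:inf,v5:inf,v6:inf,v7:11,v8:inf
step 2: dist = v0:inf,v1:0,v2:inf,v3:13,v4:inf,v5:inf,v6:29,v7:11,v8:inf
step 3: dist = v0:inf,v1:0,v2:36,v3:13,v4:49,v5:inf,v6:29,v7:11,v8:inf
step 4: dist = v0:inf,v1:0,v2:36,v3:13,v4:49,v5:inf,v6:29,v7:11,v8:48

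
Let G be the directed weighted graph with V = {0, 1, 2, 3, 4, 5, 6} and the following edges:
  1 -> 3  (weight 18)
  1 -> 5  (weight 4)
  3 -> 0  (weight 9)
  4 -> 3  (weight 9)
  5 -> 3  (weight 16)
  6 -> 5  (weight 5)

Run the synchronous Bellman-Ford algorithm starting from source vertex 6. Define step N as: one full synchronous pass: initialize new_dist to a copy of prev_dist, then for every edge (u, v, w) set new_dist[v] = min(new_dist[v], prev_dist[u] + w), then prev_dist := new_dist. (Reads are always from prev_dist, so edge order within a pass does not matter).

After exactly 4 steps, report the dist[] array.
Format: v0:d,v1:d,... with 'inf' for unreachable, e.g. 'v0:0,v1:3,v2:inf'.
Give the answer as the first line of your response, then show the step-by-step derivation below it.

v0:30,v1:inf,v2:inf,v3:21,v4:inf,v5:5,v6:0

step 1: dist = v0:inf,v1:inf,v2:inf,v3:inf,v4:inf,v5:5,v6:0
step 2: dist = v0:inf,v1:inf,v2:inf,v3:21,v4:inf,v5:5,v6:0
step 3: dist = v0:30,v1:inf,v2:inf,v3:21,v4:inf,v5:5,v6:0
step 4: dist = v0:30,v1:inf,v2:inf,v3:21,v4:inf,v5:5,v6:0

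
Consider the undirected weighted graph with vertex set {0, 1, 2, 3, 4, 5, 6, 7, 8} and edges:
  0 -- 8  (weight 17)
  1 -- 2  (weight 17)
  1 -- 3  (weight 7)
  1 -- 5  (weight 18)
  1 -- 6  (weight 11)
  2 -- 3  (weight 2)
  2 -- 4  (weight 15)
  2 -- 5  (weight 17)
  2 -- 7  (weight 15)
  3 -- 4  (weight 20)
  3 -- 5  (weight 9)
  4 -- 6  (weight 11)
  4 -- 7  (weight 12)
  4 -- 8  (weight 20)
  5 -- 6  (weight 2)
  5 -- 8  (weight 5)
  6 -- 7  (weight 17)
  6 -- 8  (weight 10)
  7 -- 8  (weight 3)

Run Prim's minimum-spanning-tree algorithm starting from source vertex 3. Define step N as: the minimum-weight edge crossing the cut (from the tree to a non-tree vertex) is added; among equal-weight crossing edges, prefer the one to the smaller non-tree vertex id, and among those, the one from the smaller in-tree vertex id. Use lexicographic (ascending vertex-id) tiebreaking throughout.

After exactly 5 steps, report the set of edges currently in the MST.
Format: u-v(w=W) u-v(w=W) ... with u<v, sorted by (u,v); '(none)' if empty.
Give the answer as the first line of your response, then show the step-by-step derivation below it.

1-3(w=7) 2-3(w=2) 3-5(w=9) 5-6(w=2) 5-8(w=5)

step 1: add edge 2-3 (w=2); MST = {2-3(w=2)}
step 2: add edge 1-3 (w=7); MST = {1-3(w=7) 2-3(w=2)}
step 3: add edge 3-5 (w=9); MST = {1-3(w=7) 2-3(w=2) 3-5(w=9)}
step 4: add edge 5-6 (w=2); MST = {1-3(w=7) 2-3(w=2) 3-5(w=9) 5-6(w=2)}
step 5: add edge 5-8 (w=5); MST = {1-3(w=7) 2-3(w=2) 3-5(w=9) 5-6(w=2) 5-8(w=5)}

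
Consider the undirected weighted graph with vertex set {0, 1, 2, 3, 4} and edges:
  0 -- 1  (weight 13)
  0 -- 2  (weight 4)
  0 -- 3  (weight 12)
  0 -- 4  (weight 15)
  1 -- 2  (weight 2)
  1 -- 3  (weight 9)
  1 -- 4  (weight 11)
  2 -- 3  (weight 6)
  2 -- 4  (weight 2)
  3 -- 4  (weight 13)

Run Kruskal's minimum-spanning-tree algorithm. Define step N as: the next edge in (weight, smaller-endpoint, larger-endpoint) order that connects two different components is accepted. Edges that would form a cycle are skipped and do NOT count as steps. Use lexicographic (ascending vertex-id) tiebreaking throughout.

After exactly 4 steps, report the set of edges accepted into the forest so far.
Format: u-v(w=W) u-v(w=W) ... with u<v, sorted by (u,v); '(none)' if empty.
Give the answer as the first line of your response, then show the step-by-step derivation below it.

0-2(w=4) 1-2(w=2) 2-3(w=6) 2-4(w=2)

step 1: add edge 1-2 (w=2); MST = {1-2(w=2)}
step 2: add edge 2-4 (w=2); MST = {1-2(w=2) 2-4(w=2)}
step 3: add edge 0-2 (w=4); MST = {0-2(w=4) 1-2(w=2) 2-4(w=2)}
step 4: add edge 2-3 (w=6); MST = {0-2(w=4) 1-2(w=2) 2-3(w=6) 2-4(w=2)}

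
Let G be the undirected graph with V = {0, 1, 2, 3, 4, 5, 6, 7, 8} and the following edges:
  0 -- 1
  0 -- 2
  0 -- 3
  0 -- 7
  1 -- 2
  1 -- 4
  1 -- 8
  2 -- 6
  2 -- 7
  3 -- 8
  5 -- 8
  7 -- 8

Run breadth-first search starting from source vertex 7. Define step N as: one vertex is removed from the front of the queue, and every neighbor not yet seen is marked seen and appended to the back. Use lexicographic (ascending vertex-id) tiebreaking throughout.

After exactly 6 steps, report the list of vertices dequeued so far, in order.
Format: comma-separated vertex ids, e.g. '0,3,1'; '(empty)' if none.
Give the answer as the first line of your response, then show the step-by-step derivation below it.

7,0,2,8,1,3

step 1: dequeue 7; queue=[0,2,8]; order=7
step 2: dequeue 0; queue=[2,8,1,3]; order=7,0
step 3: dequeue 2; queue=[8,1,3,6]; order=7,0,2
step 4: dequeue 8; queue=[1,3,6,5]; order=7,0,2,8
step 5: dequeue 1; queue=[3,6,5,4]; order=7,0,2,8,1
step 6: dequeue 3; queue=[6,5,4]; order=7,0,2,8,1,3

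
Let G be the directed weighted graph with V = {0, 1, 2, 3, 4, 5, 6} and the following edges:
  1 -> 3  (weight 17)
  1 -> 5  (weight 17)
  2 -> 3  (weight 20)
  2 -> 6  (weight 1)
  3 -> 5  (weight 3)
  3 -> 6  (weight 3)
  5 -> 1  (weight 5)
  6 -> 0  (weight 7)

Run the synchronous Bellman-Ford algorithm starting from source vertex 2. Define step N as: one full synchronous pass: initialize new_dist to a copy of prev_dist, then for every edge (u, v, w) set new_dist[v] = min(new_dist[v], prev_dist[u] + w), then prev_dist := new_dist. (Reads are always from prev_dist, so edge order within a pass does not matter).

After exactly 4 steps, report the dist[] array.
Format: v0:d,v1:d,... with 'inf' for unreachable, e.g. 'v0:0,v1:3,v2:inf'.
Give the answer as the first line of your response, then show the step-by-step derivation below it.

v0:8,v1:28,v2:0,v3:20,v4:inf,v5:23,v6:1

step 1: dist = v0:inf,v1:inf,v2:0,v3:20,v4:inf,v5:inf,v6:1
step 2: dist = v0:8,v1:inf,v2:0,v3:20,v4:inf,v5:23,v6:1
step 3: dist = v0:8,v1:28,v2:0,v3:20,v4:inf,v5:23,v6:1
step 4: dist = v0:8,v1:28,v2:0,v3:20,v4:inf,v5:23,v6:1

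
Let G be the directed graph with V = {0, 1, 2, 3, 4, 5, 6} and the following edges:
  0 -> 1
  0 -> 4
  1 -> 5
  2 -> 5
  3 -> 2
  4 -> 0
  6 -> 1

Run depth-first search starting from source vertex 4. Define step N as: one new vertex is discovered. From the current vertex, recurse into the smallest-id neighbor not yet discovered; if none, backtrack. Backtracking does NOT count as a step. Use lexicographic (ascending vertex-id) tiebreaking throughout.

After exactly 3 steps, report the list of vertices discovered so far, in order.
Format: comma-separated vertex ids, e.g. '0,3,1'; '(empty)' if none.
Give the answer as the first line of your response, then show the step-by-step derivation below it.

4,0,1

step 1: discover 4; path=4; order=4
step 2: discover 0; path=4>0; order=4,0
step 3: discover 1; path=4>0>1; order=4,0,1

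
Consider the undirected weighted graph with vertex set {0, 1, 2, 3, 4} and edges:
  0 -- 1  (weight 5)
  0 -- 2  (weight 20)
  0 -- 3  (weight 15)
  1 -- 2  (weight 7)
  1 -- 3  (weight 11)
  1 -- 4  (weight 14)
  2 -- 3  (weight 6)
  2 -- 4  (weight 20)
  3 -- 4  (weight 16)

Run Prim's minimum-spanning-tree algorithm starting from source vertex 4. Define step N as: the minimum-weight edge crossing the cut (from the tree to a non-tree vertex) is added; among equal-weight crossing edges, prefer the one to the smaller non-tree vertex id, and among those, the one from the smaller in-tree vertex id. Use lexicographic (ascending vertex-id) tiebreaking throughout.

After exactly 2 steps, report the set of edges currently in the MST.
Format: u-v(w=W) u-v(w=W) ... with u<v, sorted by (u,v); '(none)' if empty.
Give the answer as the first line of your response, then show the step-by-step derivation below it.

0-1(w=5) 1-4(w=14)

step 1: add edge 1-4 (w=14); MST = {1-4(w=14)}
step 2: add edge 0-1 (w=5); MST = {0-1(w=5) 1-4(w=14)}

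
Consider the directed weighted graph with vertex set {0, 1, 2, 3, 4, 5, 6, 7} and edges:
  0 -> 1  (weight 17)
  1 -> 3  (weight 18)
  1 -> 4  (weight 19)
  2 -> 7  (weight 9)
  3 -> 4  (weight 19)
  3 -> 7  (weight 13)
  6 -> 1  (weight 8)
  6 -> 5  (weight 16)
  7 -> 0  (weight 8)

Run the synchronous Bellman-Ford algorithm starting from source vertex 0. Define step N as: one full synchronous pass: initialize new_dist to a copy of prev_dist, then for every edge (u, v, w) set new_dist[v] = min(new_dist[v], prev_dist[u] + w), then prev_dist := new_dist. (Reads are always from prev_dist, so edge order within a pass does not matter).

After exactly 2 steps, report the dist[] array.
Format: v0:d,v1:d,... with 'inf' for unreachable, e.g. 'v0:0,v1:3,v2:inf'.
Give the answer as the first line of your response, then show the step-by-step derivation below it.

v0:0,v1:17,v2:inf,v3:35,v4:36,v5:inf,v6:inf,v7:inf

step 1: dist = v0:0,v1:17,v2:inf,v3:inf,v4:inf,v5:inf,v6:inf,v7:inf
step 2: dist = v0:0,v1:17,v2:inf,v3:35,v4:36,v5:inf,v6:inf,v7:inf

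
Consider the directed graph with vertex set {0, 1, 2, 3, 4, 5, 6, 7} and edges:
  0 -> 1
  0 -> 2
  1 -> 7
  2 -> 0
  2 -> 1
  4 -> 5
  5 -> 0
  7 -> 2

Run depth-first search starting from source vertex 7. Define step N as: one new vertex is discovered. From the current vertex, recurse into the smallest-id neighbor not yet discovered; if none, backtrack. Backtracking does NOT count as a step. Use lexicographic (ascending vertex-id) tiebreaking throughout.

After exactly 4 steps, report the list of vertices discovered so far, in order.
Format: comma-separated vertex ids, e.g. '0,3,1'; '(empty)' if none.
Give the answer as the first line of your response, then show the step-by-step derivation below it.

7,2,0,1

step 1: discover 7; path=7; order=7
step 2: discover 2; path=7>2; order=7,2
step 3: discover 0; path=7>2>0; order=7,2,0
step 4: discover 1; path=7>2>0>1; order=7,2,0,1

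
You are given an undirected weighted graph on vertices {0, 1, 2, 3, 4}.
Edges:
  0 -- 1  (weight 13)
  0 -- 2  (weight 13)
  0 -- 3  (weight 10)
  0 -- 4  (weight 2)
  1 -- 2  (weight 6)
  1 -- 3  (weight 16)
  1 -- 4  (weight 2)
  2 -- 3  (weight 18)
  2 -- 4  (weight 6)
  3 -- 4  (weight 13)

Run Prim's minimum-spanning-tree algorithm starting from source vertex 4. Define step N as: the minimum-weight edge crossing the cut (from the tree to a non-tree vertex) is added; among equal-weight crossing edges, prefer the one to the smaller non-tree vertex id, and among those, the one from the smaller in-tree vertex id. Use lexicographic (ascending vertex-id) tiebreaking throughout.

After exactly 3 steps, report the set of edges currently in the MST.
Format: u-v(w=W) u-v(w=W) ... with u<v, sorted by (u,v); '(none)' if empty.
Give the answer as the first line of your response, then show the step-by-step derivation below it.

0-4(w=2) 1-2(w=6) 1-4(w=2)

step 1: add edge 0-4 (w=2); MST = {0-4(w=2)}
step 2: add edge 1-4 (w=2); MST = {0-4(w=2) 1-4(w=2)}
step 3: add edge 1-2 (w=6); MST = {0-4(w=2) 1-2(w=6) 1-4(w=2)}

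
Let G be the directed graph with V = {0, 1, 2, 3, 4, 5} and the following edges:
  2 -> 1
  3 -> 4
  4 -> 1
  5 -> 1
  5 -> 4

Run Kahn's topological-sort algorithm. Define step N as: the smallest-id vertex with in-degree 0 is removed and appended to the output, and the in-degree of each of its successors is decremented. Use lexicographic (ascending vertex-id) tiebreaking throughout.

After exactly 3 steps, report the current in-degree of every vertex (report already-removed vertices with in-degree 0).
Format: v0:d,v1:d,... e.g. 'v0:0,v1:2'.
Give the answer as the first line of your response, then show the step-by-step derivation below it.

v0:0,v1:2,v2:0,v3:0,v4:1,v5:0

step 1: output 0; order=[0]; indeg=(0,3,0,0,2,0)
step 2: output 2; order=[0,2]; indeg=(0,2,0,0,2,0)
step 3: output 3; order=[0,2,3]; indeg=(0,2,0,0,1,0)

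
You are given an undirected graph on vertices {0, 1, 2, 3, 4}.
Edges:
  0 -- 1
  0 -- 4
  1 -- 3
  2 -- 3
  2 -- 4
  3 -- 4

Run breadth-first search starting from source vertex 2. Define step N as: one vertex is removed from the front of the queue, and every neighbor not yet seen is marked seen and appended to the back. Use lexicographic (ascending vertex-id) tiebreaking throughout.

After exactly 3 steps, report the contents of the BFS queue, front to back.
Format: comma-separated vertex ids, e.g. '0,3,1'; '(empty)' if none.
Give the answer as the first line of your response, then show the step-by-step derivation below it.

1,0

step 1: dequeue 2; queue=[3,4]; order=2
step 2: dequeue 3; queue=[4,1]; order=2,3
step 3: dequeue 4; queue=[1,0]; order=2,3,4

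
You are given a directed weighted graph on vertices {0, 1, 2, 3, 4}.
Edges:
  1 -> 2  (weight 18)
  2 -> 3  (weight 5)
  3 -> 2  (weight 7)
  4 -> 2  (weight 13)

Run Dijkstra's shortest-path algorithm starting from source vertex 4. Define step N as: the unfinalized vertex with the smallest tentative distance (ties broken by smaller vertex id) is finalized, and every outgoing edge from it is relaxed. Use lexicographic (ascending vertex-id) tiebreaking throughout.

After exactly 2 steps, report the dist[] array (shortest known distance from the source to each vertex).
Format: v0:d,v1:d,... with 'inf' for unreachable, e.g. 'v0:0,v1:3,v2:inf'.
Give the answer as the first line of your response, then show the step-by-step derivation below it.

v0:inf,v1:inf,v2:13,v3:18,v4:0

step 1: dist = v0:inf,v1:inf,v2:13,v3:inf,v4:0
step 2: dist = v0:inf,v1:inf,v2:13,v3:18,v4:0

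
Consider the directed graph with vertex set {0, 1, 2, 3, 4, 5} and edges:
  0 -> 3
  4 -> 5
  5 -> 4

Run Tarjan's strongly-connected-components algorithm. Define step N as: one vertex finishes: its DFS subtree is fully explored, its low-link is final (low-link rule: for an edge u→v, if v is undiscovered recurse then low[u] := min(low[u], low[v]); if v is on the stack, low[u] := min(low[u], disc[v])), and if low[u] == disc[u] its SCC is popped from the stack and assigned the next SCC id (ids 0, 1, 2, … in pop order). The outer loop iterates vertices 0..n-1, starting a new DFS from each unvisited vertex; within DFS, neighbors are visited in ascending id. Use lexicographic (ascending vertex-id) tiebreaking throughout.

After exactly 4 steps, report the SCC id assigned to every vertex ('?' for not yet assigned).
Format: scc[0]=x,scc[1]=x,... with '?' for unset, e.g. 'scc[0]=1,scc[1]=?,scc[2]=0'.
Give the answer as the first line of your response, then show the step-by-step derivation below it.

scc[0]=1,scc[1]=2,scc[2]=3,scc[3]=0,scc[4]=?,scc[5]=?

step 1: low=(low[0]=0,low[1]=?,low[2]=?,low[3]=1,low[4]=?,low[5]=?); scc=(scc[0]=?,scc[1]=?,scc[2]=?,scc[3]=0,scc[4]=?,scc[5]=?)
step 2: low=(low[0]=0,low[1]=?,low[2]=?,low[3]=1,low[4]=?,low[5]=?); scc=(scc[0]=1,scc[1]=?,scc[2]=?,scc[3]=0,scc[4]=?,scc[5]=?)
step 3: low=(low[0]=0,low[1]=2,low[2]=?,low[3]=1,low[4]=?,low[5]=?); scc=(scc[0]=1,scc[1]=2,scc[2]=?,scc[3]=0,scc[4]=?,scc[5]=?)
step 4: low=(low[0]=0,low[1]=2,low[2]=3,low[3]=1,low[4]=?,low[5]=?); scc=(scc[0]=1,scc[1]=2,scc[2]=3,scc[3]=0,scc[4]=?,scc[5]=?)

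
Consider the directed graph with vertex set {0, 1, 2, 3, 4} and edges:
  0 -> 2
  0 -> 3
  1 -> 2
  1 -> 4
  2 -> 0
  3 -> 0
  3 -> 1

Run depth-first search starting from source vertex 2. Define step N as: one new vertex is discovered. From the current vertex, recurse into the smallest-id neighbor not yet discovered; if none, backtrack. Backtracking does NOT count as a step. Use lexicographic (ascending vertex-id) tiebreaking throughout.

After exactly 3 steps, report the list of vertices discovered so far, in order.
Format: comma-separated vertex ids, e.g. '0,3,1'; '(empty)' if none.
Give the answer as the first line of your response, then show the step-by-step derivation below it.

2,0,3

step 1: discover 2; path=2; order=2
step 2: discover 0; path=2>0; order=2,0
step 3: discover 3; path=2>0>3; order=2,0,3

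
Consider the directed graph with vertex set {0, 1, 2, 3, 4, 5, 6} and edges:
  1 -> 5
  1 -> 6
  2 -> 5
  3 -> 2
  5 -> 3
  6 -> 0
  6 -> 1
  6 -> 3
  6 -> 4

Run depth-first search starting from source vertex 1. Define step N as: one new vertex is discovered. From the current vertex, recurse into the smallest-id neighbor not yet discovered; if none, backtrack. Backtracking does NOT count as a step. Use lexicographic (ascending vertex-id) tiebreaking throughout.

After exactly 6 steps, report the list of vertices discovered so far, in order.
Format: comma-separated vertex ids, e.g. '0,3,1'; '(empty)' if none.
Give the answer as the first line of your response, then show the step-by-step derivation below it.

1,5,3,2,6,0

step 1: discover 1; path=1; order=1
step 2: discover 5; path=1>5; order=1,5
step 3: discover 3; path=1>5>3; order=1,5,3
step 4: discover 2; path=1>5>3>2; order=1,5,3,2
step 5: discover 6; path=1>6; order=1,5,3,2,6
step 6: discover 0; path=1>6>0; order=1,5,3,2,6,0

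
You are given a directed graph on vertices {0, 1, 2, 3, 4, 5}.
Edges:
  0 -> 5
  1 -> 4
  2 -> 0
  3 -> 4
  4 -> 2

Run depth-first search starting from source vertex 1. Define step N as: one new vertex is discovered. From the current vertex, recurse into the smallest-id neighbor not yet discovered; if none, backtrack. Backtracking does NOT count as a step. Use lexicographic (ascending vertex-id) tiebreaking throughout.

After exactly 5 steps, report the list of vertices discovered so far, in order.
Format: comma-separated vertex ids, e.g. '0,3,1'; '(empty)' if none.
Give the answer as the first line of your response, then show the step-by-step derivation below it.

1,4,2,0,5

step 1: discover 1; path=1; order=1
step 2: discover 4; path=1>4; order=1,4
step 3: discover 2; path=1>4>2; order=1,4,2
step 4: discover 0; path=1>4>2>0; order=1,4,2,0
step 5: discover 5; path=1>4>2>0>5; order=1,4,2,0,5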